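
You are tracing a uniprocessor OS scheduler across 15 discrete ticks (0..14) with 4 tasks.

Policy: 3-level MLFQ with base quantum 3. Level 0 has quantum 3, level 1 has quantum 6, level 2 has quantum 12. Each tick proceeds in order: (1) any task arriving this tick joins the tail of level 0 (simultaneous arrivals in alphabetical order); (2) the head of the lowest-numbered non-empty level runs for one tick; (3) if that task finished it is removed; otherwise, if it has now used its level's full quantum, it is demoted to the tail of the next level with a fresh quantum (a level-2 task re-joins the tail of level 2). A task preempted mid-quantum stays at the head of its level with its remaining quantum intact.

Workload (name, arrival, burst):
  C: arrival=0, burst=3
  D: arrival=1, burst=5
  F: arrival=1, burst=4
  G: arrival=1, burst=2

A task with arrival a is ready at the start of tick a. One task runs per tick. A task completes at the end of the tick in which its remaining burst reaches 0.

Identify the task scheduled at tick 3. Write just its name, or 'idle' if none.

t=0: L0/L1/L2 = C/-/- → run C
t=1: L0/L1/L2 = CDFG/-/- → run C
t=2: L0/L1/L2 = CDFG/-/- → run C
t=3: L0/L1/L2 = DFG/-/- → run D
t=4: L0/L1/L2 = DFG/-/- → run D
t=5: L0/L1/L2 = DFG/-/- → run D
t=6: L0/L1/L2 = FG/D/- → run F
t=7: L0/L1/L2 = FG/D/- → run F
t=8: L0/L1/L2 = FG/D/- → run F
t=9: L0/L1/L2 = G/DF/- → run G
t=10: L0/L1/L2 = G/DF/- → run G
t=11: L0/L1/L2 = -/DF/- → run D
t=12: L0/L1/L2 = -/DF/- → run D
t=13: L0/L1/L2 = -/F/- → run F
t=14: (idle)

running at tick 3 = D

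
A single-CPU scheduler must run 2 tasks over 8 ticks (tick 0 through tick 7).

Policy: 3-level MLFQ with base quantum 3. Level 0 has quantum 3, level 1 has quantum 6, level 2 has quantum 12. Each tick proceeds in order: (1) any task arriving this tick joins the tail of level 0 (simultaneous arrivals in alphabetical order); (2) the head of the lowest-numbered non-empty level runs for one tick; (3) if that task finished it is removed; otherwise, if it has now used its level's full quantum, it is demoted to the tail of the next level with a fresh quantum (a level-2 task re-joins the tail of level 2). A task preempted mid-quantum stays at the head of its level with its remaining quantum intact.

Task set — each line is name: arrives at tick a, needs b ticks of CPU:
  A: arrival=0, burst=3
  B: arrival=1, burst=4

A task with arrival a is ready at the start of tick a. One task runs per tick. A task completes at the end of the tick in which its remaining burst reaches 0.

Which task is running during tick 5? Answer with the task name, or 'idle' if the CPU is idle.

t=0: L0/L1/L2 = A/-/- → run A
t=1: L0/L1/L2 = AB/-/- → run A
t=2: L0/L1/L2 = AB/-/- → run A
t=3: L0/L1/L2 = B/-/- → run B
t=4: L0/L1/L2 = B/-/- → run B
t=5: L0/L1/L2 = B/-/- → run B
t=6: L0/L1/L2 = -/B/- → run B
t=7: (idle)

running at tick 5 = B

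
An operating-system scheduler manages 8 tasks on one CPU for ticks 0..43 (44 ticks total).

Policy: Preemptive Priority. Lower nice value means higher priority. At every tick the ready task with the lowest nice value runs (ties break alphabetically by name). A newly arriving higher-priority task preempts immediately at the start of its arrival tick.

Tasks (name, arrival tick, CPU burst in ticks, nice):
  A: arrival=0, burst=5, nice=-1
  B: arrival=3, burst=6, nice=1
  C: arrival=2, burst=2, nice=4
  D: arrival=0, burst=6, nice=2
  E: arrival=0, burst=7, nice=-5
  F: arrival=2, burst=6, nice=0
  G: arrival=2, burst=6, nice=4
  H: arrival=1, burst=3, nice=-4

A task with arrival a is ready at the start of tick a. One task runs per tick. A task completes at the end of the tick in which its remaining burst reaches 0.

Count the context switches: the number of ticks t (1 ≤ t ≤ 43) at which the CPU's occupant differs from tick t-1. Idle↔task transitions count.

context switches = 8

t=0: ready={A,D,E} → run E
t=1: ready={A,D,E,H} → run E
t=2: ready={A,C,D,E,F,G,H} → run E
t=3: ready={A,B,C,D,E,F,G,H} → run E
t=4: ready={A,B,C,D,E,F,G,H} → run E
t=5: ready={A,B,C,D,E,F,G,H} → run E
t=6: ready={A,B,C,D,E,F,G,H} → run E
t=7: ready={A,B,C,D,F,G,H} → run H
t=8: ready={A,B,C,D,F,G,H} → run H
t=9: ready={A,B,C,D,F,G,H} → run H
t=10: ready={A,B,C,D,F,G} → run A
t=11: ready={A,B,C,D,F,G} → run A
t=12: ready={A,B,C,D,F,G} → run A
t=13: ready={A,B,C,D,F,G} → run A
t=14: ready={A,B,C,D,F,G} → run A
t=15: ready={B,C,D,F,G} → run F
t=16: ready={B,C,D,F,G} → run F
t=17: ready={B,C,D,F,G} → run F
t=18: ready={B,C,D,F,G} → run F
t=19: ready={B,C,D,F,G} → run F
t=20: ready={B,C,D,F,G} → run F
t=21: ready={B,C,D,G} → run B
t=22: ready={B,C,D,G} → run B
t=23: ready={B,C,D,G} → run B
t=24: ready={B,C,D,G} → run B
t=25: ready={B,C,D,G} → run B
t=26: ready={B,C,D,G} → run B
t=27: ready={C,D,G} → run D
t=28: ready={C,D,G} → run D
t=29: ready={C,D,G} → run D
t=30: ready={C,D,G} → run D
t=31: ready={C,D,G} → run D
t=32: ready={C,D,G} → run D
t=33: ready={C,G} → run C
t=34: ready={C,G} → run C
t=35: ready={G} → run G
t=36: ready={G} → run G
t=37: ready={G} → run G
t=38: ready={G} → run G
t=39: ready={G} → run G
t=40: ready={G} → run G
t=41: (idle)
t=42: (idle)
t=43: (idle)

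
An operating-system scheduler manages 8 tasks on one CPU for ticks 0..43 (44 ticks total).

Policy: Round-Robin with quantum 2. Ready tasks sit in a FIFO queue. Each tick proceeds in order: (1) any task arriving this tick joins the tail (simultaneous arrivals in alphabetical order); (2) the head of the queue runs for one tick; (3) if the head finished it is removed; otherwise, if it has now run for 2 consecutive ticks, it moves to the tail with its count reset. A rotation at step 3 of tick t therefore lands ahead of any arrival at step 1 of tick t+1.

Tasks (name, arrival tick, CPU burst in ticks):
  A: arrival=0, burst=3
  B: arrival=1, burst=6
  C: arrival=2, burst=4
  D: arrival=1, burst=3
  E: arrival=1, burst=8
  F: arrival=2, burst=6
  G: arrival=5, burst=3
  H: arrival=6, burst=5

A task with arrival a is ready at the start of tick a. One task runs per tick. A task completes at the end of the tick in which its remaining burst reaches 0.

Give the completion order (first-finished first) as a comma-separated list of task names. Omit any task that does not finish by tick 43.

completion order = A, D, C, B, G, F, H, E

t=0: queue=[A] q_used=0 → run A
t=1: queue=[A,B,D,E] q_used=1 → run A
t=2: queue=[B,D,E,A,C,F] q_used=0 → run B
t=3: queue=[B,D,E,A,C,F] q_used=1 → run B
t=4: queue=[D,E,A,C,F,B] q_used=0 → run D
t=5: queue=[D,E,A,C,F,B,G] q_used=1 → run D
t=6: queue=[E,A,C,F,B,G,D,H] q_used=0 → run E
t=7: queue=[E,A,C,F,B,G,D,H] q_used=1 → run E
t=8: queue=[A,C,F,B,G,D,H,E] q_used=0 → run A
t=9: queue=[C,F,B,G,D,H,E] q_used=0 → run C
t=10: queue=[C,F,B,G,D,H,E] q_used=1 → run C
t=11: queue=[F,B,G,D,H,E,C] q_used=0 → run F
t=12: queue=[F,B,G,D,H,E,C] q_used=1 → run F
t=13: queue=[B,G,D,H,E,C,F] q_used=0 → run B
t=14: queue=[B,G,D,H,E,C,F] q_used=1 → run B
t=15: queue=[G,D,H,E,C,F,B] q_used=0 → run G
t=16: queue=[G,D,H,E,C,F,B] q_used=1 → run G
t=17: queue=[D,H,E,C,F,B,G] q_used=0 → run D
t=18: queue=[H,E,C,F,B,G] q_used=0 → run H
t=19: queue=[H,E,C,F,B,G] q_used=1 → run H
t=20: queue=[E,C,F,B,G,H] q_used=0 → run E
t=21: queue=[E,C,F,B,G,H] q_used=1 → run E
t=22: queue=[C,F,B,G,H,E] q_used=0 → run C
t=23: queue=[C,F,B,G,H,E] q_used=1 → run C
t=24: queue=[F,B,G,H,E] q_used=0 → run F
t=25: queue=[F,B,G,H,E] q_used=1 → run F
t=26: queue=[B,G,H,E,F] q_used=0 → run B
t=27: queue=[B,G,H,E,F] q_used=1 → run B
t=28: queue=[G,H,E,F] q_used=0 → run G
t=29: queue=[H,E,F] q_used=0 → run H
t=30: queue=[H,E,F] q_used=1 → run H
t=31: queue=[E,F,H] q_used=0 → run E
t=32: queue=[E,F,H] q_used=1 → run E
t=33: queue=[F,H,E] q_used=0 → run F
t=34: queue=[F,H,E] q_used=1 → run F
t=35: queue=[H,E] q_used=0 → run H
t=36: queue=[E] q_used=0 → run E
t=37: queue=[E] q_used=1 → run E
t=38: (idle)
t=39: (idle)
t=40: (idle)
t=41: (idle)
t=42: (idle)
t=43: (idle)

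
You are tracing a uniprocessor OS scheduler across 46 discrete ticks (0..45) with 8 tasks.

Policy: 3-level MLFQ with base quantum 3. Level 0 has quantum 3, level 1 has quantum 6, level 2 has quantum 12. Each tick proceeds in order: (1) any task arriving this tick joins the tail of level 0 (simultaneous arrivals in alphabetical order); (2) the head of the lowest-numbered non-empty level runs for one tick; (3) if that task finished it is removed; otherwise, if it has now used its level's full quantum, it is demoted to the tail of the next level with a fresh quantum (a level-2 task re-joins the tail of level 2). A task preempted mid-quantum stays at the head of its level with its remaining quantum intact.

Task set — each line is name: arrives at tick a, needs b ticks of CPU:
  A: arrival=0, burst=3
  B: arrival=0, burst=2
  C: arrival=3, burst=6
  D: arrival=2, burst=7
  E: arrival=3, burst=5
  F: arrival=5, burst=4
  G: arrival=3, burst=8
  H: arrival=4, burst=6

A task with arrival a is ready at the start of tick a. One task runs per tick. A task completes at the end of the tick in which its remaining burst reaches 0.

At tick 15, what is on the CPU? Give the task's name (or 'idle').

t=0: L0/L1/L2 = AB/-/- → run A
t=1: L0/L1/L2 = AB/-/- → run A
t=2: L0/L1/L2 = ABD/-/- → run A
t=3: L0/L1/L2 = BDCEG/-/- → run B
t=4: L0/L1/L2 = BDCEGH/-/- → run B
t=5: L0/L1/L2 = DCEGHF/-/- → run D
t=6: L0/L1/L2 = DCEGHF/-/- → run D
t=7: L0/L1/L2 = DCEGHF/-/- → run D
t=8: L0/L1/L2 = CEGHF/D/- → run C
t=9: L0/L1/L2 = CEGHF/D/- → run C
t=10: L0/L1/L2 = CEGHF/D/- → run C
t=11: L0/L1/L2 = EGHF/DC/- → run E
t=12: L0/L1/L2 = EGHF/DC/- → run E
t=13: L0/L1/L2 = EGHF/DC/- → run E
t=14: L0/L1/L2 = GHF/DCE/- → run G
t=15: L0/L1/L2 = GHF/DCE/- → run G
t=16: L0/L1/L2 = GHF/DCE/- → run G
t=17: L0/L1/L2 = HF/DCEG/- → run H
t=18: L0/L1/L2 = HF/DCEG/- → run H
t=19: L0/L1/L2 = HF/DCEG/- → run H
t=20: L0/L1/L2 = F/DCEGH/- → run F
t=21: L0/L1/L2 = F/DCEGH/- → run F
t=22: L0/L1/L2 = F/DCEGH/- → run F
t=23: L0/L1/L2 = -/DCEGHF/- → run D
t=24: L0/L1/L2 = -/DCEGHF/- → run D
t=25: L0/L1/L2 = -/DCEGHF/- → run D
t=26: L0/L1/L2 = -/DCEGHF/- → run D
t=27: L0/L1/L2 = -/CEGHF/- → run C
t=28: L0/L1/L2 = -/CEGHF/- → run C
t=29: L0/L1/L2 = -/CEGHF/- → run C
t=30: L0/L1/L2 = -/EGHF/- → run E
t=31: L0/L1/L2 = -/EGHF/- → run E
t=32: L0/L1/L2 = -/GHF/- → run G
t=33: L0/L1/L2 = -/GHF/- → run G
t=34: L0/L1/L2 = -/GHF/- → run G
t=35: L0/L1/L2 = -/GHF/- → run G
t=36: L0/L1/L2 = -/GHF/- → run G
t=37: L0/L1/L2 = -/HF/- → run H
t=38: L0/L1/L2 = -/HF/- → run H
t=39: L0/L1/L2 = -/HF/- → run H
t=40: L0/L1/L2 = -/F/- → run F
t=41: (idle)
t=42: (idle)
t=43: (idle)
t=44: (idle)
t=45: (idle)

running at tick 15 = G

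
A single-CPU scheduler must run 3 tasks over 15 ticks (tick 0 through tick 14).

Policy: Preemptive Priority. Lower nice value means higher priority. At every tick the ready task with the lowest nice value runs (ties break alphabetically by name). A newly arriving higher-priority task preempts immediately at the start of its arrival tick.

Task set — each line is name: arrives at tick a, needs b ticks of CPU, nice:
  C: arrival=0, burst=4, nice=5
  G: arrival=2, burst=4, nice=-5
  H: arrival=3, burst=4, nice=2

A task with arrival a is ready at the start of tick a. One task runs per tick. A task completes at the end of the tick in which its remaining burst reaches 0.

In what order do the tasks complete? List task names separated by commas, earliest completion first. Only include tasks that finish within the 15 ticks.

completion order = G, H, C

t=0: ready={C} → run C
t=1: ready={C} → run C
t=2: ready={C,G} → run G
t=3: ready={C,G,H} → run G
t=4: ready={C,G,H} → run G
t=5: ready={C,G,H} → run G
t=6: ready={C,H} → run H
t=7: ready={C,H} → run H
t=8: ready={C,H} → run H
t=9: ready={C,H} → run H
t=10: ready={C} → run C
t=11: ready={C} → run C
t=12: (idle)
t=13: (idle)
t=14: (idle)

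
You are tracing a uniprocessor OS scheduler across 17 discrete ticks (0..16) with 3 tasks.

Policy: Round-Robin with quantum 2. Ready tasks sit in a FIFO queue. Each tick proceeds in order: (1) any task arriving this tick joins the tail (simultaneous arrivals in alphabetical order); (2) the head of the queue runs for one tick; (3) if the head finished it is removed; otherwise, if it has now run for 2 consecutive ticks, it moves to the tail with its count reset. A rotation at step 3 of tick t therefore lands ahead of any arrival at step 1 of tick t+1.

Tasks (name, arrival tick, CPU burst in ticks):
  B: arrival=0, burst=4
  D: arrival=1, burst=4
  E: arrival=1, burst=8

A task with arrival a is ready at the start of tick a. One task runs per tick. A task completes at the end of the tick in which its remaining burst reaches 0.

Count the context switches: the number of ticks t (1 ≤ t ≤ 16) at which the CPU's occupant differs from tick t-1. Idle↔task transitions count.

t=0: queue=[B] q_used=0 → run B
t=1: queue=[B,D,E] q_used=1 → run B
t=2: queue=[D,E,B] q_used=0 → run D
t=3: queue=[D,E,B] q_used=1 → run D
t=4: queue=[E,B,D] q_used=0 → run E
t=5: queue=[E,B,D] q_used=1 → run E
t=6: queue=[B,D,E] q_used=0 → run B
t=7: queue=[B,D,E] q_used=1 → run B
t=8: queue=[D,E] q_used=0 → run D
t=9: queue=[D,E] q_used=1 → run D
t=10: queue=[E] q_used=0 → run E
t=11: queue=[E] q_used=1 → run E
t=12: queue=[E] q_used=0 → run E
t=13: queue=[E] q_used=1 → run E
t=14: queue=[E] q_used=0 → run E
t=15: queue=[E] q_used=1 → run E
t=16: (idle)

context switches = 6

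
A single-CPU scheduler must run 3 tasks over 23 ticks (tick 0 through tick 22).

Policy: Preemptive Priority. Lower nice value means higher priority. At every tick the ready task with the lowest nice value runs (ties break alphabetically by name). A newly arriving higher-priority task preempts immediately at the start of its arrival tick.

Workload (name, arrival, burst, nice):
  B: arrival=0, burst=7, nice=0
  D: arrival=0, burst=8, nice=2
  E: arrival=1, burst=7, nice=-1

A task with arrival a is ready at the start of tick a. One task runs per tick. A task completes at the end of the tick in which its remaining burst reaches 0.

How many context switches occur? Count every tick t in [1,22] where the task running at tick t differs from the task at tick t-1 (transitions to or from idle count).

t=0: ready={B,D} → run B
t=1: ready={B,D,E} → run E
t=2: ready={B,D,E} → run E
t=3: ready={B,D,E} → run E
t=4: ready={B,D,E} → run E
t=5: ready={B,D,E} → run E
t=6: ready={B,D,E} → run E
t=7: ready={B,D,E} → run E
t=8: ready={B,D} → run B
t=9: ready={B,D} → run B
t=10: ready={B,D} → run B
t=11: ready={B,D} → run B
t=12: ready={B,D} → run B
t=13: ready={B,D} → run B
t=14: ready={D} → run D
t=15: ready={D} → run D
t=16: ready={D} → run D
t=17: ready={D} → run D
t=18: ready={D} → run D
t=19: ready={D} → run D
t=20: ready={D} → run D
t=21: ready={D} → run D
t=22: (idle)

context switches = 4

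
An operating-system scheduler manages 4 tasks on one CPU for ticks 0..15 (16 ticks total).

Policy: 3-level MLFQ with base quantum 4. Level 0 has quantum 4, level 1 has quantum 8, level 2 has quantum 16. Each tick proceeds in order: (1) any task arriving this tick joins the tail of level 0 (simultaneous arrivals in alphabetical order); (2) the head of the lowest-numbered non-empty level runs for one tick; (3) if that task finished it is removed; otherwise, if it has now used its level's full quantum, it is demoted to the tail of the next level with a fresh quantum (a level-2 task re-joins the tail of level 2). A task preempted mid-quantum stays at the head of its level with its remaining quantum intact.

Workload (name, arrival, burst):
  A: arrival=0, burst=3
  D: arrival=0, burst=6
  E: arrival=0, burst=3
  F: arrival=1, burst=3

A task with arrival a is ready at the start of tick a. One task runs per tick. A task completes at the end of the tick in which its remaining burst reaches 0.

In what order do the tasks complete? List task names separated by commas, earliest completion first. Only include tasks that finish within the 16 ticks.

completion order = A, E, F, D

t=0: L0/L1/L2 = ADE/-/- → run A
t=1: L0/L1/L2 = ADEF/-/- → run A
t=2: L0/L1/L2 = ADEF/-/- → run A
t=3: L0/L1/L2 = DEF/-/- → run D
t=4: L0/L1/L2 = DEF/-/- → run D
t=5: L0/L1/L2 = DEF/-/- → run D
t=6: L0/L1/L2 = DEF/-/- → run D
t=7: L0/L1/L2 = EF/D/- → run E
t=8: L0/L1/L2 = EF/D/- → run E
t=9: L0/L1/L2 = EF/D/- → run E
t=10: L0/L1/L2 = F/D/- → run F
t=11: L0/L1/L2 = F/D/- → run F
t=12: L0/L1/L2 = F/D/- → run F
t=13: L0/L1/L2 = -/D/- → run D
t=14: L0/L1/L2 = -/D/- → run D
t=15: (idle)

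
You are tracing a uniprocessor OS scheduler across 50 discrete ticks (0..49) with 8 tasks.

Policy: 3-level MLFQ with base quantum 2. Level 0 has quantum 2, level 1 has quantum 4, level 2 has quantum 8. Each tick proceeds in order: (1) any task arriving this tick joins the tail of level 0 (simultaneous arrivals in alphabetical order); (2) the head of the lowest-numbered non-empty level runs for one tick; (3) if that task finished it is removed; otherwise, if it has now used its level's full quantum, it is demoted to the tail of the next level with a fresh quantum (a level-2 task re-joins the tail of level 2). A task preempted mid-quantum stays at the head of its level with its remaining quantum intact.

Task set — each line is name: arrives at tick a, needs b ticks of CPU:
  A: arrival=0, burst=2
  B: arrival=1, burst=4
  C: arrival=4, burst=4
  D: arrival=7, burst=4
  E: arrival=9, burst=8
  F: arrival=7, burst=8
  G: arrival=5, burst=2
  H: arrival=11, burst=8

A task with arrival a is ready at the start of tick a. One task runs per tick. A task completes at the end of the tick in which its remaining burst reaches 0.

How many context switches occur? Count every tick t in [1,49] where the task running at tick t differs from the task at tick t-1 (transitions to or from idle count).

t=0: L0/L1/L2 = A/-/- → run A
t=1: L0/L1/L2 = AB/-/- → run A
t=2: L0/L1/L2 = B/-/- → run B
t=3: L0/L1/L2 = B/-/- → run B
t=4: L0/L1/L2 = C/B/- → run C
t=5: L0/L1/L2 = CG/B/- → run C
t=6: L0/L1/L2 = G/BC/- → run G
t=7: L0/L1/L2 = GDF/BC/- → run G
t=8: L0/L1/L2 = DF/BC/- → run D
t=9: L0/L1/L2 = DFE/BC/- → run D
t=10: L0/L1/L2 = FE/BCD/- → run F
t=11: L0/L1/L2 = FEH/BCD/- → run F
t=12: L0/L1/L2 = EH/BCDF/- → run E
t=13: L0/L1/L2 = EH/BCDF/- → run E
t=14: L0/L1/L2 = H/BCDFE/- → run H
t=15: L0/L1/L2 = H/BCDFE/- → run H
t=16: L0/L1/L2 = -/BCDFEH/- → run B
t=17: L0/L1/L2 = -/BCDFEH/- → run B
t=18: L0/L1/L2 = -/CDFEH/- → run C
t=19: L0/L1/L2 = -/CDFEH/- → run C
t=20: L0/L1/L2 = -/DFEH/- → run D
t=21: L0/L1/L2 = -/DFEH/- → run D
t=22: L0/L1/L2 = -/FEH/- → run F
t=23: L0/L1/L2 = -/FEH/- → run F
t=24: L0/L1/L2 = -/FEH/- → run F
t=25: L0/L1/L2 = -/FEH/- → run F
t=26: L0/L1/L2 = -/EH/F → run E
t=27: L0/L1/L2 = -/EH/F → run E
t=28: L0/L1/L2 = -/EH/F → run E
t=29: L0/L1/L2 = -/EH/F → run E
t=30: L0/L1/L2 = -/H/FE → run H
t=31: L0/L1/L2 = -/H/FE → run H
t=32: L0/L1/L2 = -/H/FE → run H
t=33: L0/L1/L2 = -/H/FE → run H
t=34: L0/L1/L2 = -/-/FEH → run F
t=35: L0/L1/L2 = -/-/FEH → run F
t=36: L0/L1/L2 = -/-/EH → run E
t=37: L0/L1/L2 = -/-/EH → run E
t=38: L0/L1/L2 = -/-/H → run H
t=39: L0/L1/L2 = -/-/H → run H
t=40: (idle)
t=41: (idle)
t=42: (idle)
t=43: (idle)
t=44: (idle)
t=45: (idle)
t=46: (idle)
t=47: (idle)
t=48: (idle)
t=49: (idle)

context switches = 17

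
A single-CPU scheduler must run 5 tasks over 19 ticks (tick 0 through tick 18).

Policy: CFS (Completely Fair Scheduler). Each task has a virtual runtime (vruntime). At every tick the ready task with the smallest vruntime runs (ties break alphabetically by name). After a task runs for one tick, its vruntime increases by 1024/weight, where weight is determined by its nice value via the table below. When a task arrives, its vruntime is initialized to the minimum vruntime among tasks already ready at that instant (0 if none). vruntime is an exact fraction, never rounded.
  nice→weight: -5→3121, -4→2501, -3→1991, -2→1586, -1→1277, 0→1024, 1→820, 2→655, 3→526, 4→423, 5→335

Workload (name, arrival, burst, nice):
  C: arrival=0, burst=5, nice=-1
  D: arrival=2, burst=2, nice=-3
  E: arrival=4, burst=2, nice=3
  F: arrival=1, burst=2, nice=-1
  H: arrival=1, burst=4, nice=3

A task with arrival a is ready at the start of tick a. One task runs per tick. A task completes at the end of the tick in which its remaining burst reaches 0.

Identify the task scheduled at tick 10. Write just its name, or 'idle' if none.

running at tick 10 = E

t=0: vr[C=0] → run C
t=1: vr[C=1024/1277 F=1024/1277 H=1024/1277] → run C
t=2: vr[C=2048/1277 D=1024/1277 F=1024/1277 H=1024/1277] → run D
t=3: vr[C=2048/1277 D=3346432/2542507 F=1024/1277 H=1024/1277] → run F
t=4: vr[C=2048/1277 D=3346432/2542507 E=1024/1277 F=2048/1277 H=1024/1277] → run E
t=5: vr[C=2048/1277 D=3346432/2542507 E=923136/335851 F=2048/1277 H=1024/1277] → run H
t=6: vr[C=2048/1277 D=3346432/2542507 E=923136/335851 F=2048/1277 H=923136/335851] → run D
t=7: vr[C=2048/1277 E=923136/335851 F=2048/1277 H=923136/335851] → run C
t=8: vr[C=3072/1277 E=923136/335851 F=2048/1277 H=923136/335851] → run F
t=9: vr[C=3072/1277 E=923136/335851 H=923136/335851] → run C
t=10: vr[C=4096/1277 E=923136/335851 H=923136/335851] → run E
t=11: vr[C=4096/1277 H=923136/335851] → run H
t=12: vr[C=4096/1277 H=1576960/335851] → run C
t=13: vr[H=1576960/335851] → run H
t=14: vr[H=2230784/335851] → run H
t=15: (idle)
t=16: (idle)
t=17: (idle)
t=18: (idle)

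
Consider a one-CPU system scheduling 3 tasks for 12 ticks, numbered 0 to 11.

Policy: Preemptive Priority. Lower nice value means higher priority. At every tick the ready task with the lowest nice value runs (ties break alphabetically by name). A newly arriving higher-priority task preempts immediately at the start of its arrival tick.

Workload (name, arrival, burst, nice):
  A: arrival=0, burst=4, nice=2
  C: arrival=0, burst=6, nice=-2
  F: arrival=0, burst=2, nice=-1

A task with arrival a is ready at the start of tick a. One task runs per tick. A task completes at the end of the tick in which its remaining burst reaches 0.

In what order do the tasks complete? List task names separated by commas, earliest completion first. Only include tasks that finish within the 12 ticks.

completion order = C, F, A

t=0: ready={A,C,F} → run C
t=1: ready={A,C,F} → run C
t=2: ready={A,C,F} → run C
t=3: ready={A,C,F} → run C
t=4: ready={A,C,F} → run C
t=5: ready={A,C,F} → run C
t=6: ready={A,F} → run F
t=7: ready={A,F} → run F
t=8: ready={A} → run A
t=9: ready={A} → run A
t=10: ready={A} → run A
t=11: ready={A} → run A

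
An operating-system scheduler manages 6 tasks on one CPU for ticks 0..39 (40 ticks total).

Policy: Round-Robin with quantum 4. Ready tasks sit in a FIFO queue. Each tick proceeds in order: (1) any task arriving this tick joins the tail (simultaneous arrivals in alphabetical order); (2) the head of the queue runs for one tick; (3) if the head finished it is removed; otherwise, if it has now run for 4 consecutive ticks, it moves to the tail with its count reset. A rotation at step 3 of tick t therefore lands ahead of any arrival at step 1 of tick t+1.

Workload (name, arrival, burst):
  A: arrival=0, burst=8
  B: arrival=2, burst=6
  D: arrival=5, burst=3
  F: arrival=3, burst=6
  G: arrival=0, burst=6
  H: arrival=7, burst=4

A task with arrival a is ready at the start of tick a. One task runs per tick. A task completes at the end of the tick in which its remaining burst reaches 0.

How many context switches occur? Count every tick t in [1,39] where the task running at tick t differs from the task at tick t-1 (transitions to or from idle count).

context switches = 10

t=0: queue=[A,G] q_used=0 → run A
t=1: queue=[A,G] q_used=1 → run A
t=2: queue=[A,G,B] q_used=2 → run A
t=3: queue=[A,G,B,F] q_used=3 → run A
t=4: queue=[G,B,F,A] q_used=0 → run G
t=5: queue=[G,B,F,A,D] q_used=1 → run G
t=6: queue=[G,B,F,A,D] q_used=2 → run G
t=7: queue=[G,B,F,A,D,H] q_used=3 → run G
t=8: queue=[B,F,A,D,H,G] q_used=0 → run B
t=9: queue=[B,F,A,D,H,G] q_used=1 → run B
t=10: queue=[B,F,A,D,H,G] q_used=2 → run B
t=11: queue=[B,F,A,D,H,G] q_used=3 → run B
t=12: queue=[F,A,D,H,G,B] q_used=0 → run F
t=13: queue=[F,A,D,H,G,B] q_used=1 → run F
t=14: queue=[F,A,D,H,G,B] q_used=2 → run F
t=15: queue=[F,A,D,H,G,B] q_used=3 → run F
t=16: queue=[A,D,H,G,B,F] q_used=0 → run A
t=17: queue=[A,D,H,G,B,F] q_used=1 → run A
t=18: queue=[A,D,H,G,B,F] q_used=2 → run A
t=19: queue=[A,D,H,G,B,F] q_used=3 → run A
t=20: queue=[D,H,G,B,F] q_used=0 → run D
t=21: queue=[D,H,G,B,F] q_used=1 → run D
t=22: queue=[D,H,G,B,F] q_used=2 → run D
t=23: queue=[H,G,B,F] q_used=0 → run H
t=24: queue=[H,G,B,F] q_used=1 → run H
t=25: queue=[H,G,B,F] q_used=2 → run H
t=26: queue=[H,G,B,F] q_used=3 → run H
t=27: queue=[G,B,F] q_used=0 → run G
t=28: queue=[G,B,F] q_used=1 → run G
t=29: queue=[B,F] q_used=0 → run B
t=30: queue=[B,F] q_used=1 → run B
t=31: queue=[F] q_used=0 → run F
t=32: queue=[F] q_used=1 → run F
t=33: (idle)
t=34: (idle)
t=35: (idle)
t=36: (idle)
t=37: (idle)
t=38: (idle)
t=39: (idle)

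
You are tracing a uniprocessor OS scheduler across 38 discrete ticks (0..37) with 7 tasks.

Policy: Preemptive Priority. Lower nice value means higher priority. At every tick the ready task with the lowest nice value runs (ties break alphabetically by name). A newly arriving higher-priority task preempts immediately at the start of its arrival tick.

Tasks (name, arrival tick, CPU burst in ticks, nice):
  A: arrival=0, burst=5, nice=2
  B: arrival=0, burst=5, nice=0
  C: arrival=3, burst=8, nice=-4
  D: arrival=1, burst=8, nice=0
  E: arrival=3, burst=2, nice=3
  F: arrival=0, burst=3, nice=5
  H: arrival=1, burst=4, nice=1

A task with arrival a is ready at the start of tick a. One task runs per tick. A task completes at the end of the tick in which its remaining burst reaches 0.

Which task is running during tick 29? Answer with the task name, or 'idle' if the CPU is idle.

t=0: ready={A,B,F} → run B
t=1: ready={A,B,D,F,H} → run B
t=2: ready={A,B,D,F,H} → run B
t=3: ready={A,B,C,D,E,F,H} → run C
t=4: ready={A,B,C,D,E,F,H} → run C
t=5: ready={A,B,C,D,E,F,H} → run C
t=6: ready={A,B,C,D,E,F,H} → run C
t=7: ready={A,B,C,D,E,F,H} → run C
t=8: ready={A,B,C,D,E,F,H} → run C
t=9: ready={A,B,C,D,E,F,H} → run C
t=10: ready={A,B,C,D,E,F,H} → run C
t=11: ready={A,B,D,E,F,H} → run B
t=12: ready={A,B,D,E,F,H} → run B
t=13: ready={A,D,E,F,H} → run D
t=14: ready={A,D,E,F,H} → run D
t=15: ready={A,D,E,F,H} → run D
t=16: ready={A,D,E,F,H} → run D
t=17: ready={A,D,E,F,H} → run D
t=18: ready={A,D,E,F,H} → run D
t=19: ready={A,D,E,F,H} → run D
t=20: ready={A,D,E,F,H} → run D
t=21: ready={A,E,F,H} → run H
t=22: ready={A,E,F,H} → run H
t=23: ready={A,E,F,H} → run H
t=24: ready={A,E,F,H} → run H
t=25: ready={A,E,F} → run A
t=26: ready={A,E,F} → run A
t=27: ready={A,E,F} → run A
t=28: ready={A,E,F} → run A
t=29: ready={A,E,F} → run A
t=30: ready={E,F} → run E
t=31: ready={E,F} → run E
t=32: ready={F} → run F
t=33: ready={F} → run F
t=34: ready={F} → run F
t=35: (idle)
t=36: (idle)
t=37: (idle)

running at tick 29 = A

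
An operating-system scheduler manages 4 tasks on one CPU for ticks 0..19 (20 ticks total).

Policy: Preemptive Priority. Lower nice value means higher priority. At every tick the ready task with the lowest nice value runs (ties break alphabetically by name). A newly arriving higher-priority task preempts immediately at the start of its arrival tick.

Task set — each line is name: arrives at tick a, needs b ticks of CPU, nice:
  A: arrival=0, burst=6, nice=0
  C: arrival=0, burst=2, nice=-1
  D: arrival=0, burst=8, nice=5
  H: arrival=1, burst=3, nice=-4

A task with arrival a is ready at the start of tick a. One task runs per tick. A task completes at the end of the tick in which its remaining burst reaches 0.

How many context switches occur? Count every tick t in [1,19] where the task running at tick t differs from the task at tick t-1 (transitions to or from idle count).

t=0: ready={A,C,D} → run C
t=1: ready={A,C,D,H} → run H
t=2: ready={A,C,D,H} → run H
t=3: ready={A,C,D,H} → run H
t=4: ready={A,C,D} → run C
t=5: ready={A,D} → run A
t=6: ready={A,D} → run A
t=7: ready={A,D} → run A
t=8: ready={A,D} → run A
t=9: ready={A,D} → run A
t=10: ready={A,D} → run A
t=11: ready={D} → run D
t=12: ready={D} → run D
t=13: ready={D} → run D
t=14: ready={D} → run D
t=15: ready={D} → run D
t=16: ready={D} → run D
t=17: ready={D} → run D
t=18: ready={D} → run D
t=19: (idle)

context switches = 5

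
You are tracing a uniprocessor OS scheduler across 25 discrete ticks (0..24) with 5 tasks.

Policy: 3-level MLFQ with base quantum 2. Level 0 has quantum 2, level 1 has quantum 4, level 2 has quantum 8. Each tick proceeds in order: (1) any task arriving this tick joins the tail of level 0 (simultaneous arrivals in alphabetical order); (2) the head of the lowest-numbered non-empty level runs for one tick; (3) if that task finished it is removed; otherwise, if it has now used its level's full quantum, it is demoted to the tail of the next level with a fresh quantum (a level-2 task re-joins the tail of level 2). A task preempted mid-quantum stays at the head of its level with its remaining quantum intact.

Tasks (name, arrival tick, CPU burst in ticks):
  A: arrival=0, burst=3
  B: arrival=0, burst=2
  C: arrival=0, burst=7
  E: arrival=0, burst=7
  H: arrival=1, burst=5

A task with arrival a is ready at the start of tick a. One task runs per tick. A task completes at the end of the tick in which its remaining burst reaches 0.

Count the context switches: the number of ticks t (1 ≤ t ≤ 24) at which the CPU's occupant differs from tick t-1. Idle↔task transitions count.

t=0: L0/L1/L2 = ABCE/-/- → run A
t=1: L0/L1/L2 = ABCEH/-/- → run A
t=2: L0/L1/L2 = BCEH/A/- → run B
t=3: L0/L1/L2 = BCEH/A/- → run B
t=4: L0/L1/L2 = CEH/A/- → run C
t=5: L0/L1/L2 = CEH/A/- → run C
t=6: L0/L1/L2 = EH/AC/- → run E
t=7: L0/L1/L2 = EH/AC/- → run E
t=8: L0/L1/L2 = H/ACE/- → run H
t=9: L0/L1/L2 = H/ACE/- → run H
t=10: L0/L1/L2 = -/ACEH/- → run A
t=11: L0/L1/L2 = -/CEH/- → run C
t=12: L0/L1/L2 = -/CEH/- → run C
t=13: L0/L1/L2 = -/CEH/- → run C
t=14: L0/L1/L2 = -/CEH/- → run C
t=15: L0/L1/L2 = -/EH/C → run E
t=16: L0/L1/L2 = -/EH/C → run E
t=17: L0/L1/L2 = -/EH/C → run E
t=18: L0/L1/L2 = -/EH/C → run E
t=19: L0/L1/L2 = -/H/CE → run H
t=20: L0/L1/L2 = -/H/CE → run H
t=21: L0/L1/L2 = -/H/CE → run H
t=22: L0/L1/L2 = -/-/CE → run C
t=23: L0/L1/L2 = -/-/E → run E
t=24: (idle)

context switches = 11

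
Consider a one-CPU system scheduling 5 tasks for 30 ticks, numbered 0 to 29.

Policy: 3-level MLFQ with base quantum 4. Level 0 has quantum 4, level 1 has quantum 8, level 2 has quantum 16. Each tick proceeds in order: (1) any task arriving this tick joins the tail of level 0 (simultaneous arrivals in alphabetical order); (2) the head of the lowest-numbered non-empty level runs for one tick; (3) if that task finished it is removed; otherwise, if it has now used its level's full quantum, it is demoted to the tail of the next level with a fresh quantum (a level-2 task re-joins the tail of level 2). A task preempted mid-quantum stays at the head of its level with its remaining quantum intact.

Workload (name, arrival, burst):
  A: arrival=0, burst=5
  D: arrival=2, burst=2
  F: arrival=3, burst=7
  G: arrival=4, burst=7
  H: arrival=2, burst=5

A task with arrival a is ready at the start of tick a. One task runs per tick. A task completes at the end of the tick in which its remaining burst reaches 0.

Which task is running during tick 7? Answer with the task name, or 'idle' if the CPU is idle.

t=0: L0/L1/L2 = A/-/- → run A
t=1: L0/L1/L2 = A/-/- → run A
t=2: L0/L1/L2 = ADH/-/- → run A
t=3: L0/L1/L2 = ADHF/-/- → run A
t=4: L0/L1/L2 = DHFG/A/- → run D
t=5: L0/L1/L2 = DHFG/A/- → run D
t=6: L0/L1/L2 = HFG/A/- → run H
t=7: L0/L1/L2 = HFG/A/- → run H
t=8: L0/L1/L2 = HFG/A/- → run H
t=9: L0/L1/L2 = HFG/A/- → run H
t=10: L0/L1/L2 = FG/AH/- → run F
t=11: L0/L1/L2 = FG/AH/- → run F
t=12: L0/L1/L2 = FG/AH/- → run F
t=13: L0/L1/L2 = FG/AH/- → run F
t=14: L0/L1/L2 = G/AHF/- → run G
t=15: L0/L1/L2 = G/AHF/- → run G
t=16: L0/L1/L2 = G/AHF/- → run G
t=17: L0/L1/L2 = G/AHF/- → run G
t=18: L0/L1/L2 = -/AHFG/- → run A
t=19: L0/L1/L2 = -/HFG/- → run H
t=20: L0/L1/L2 = -/FG/- → run F
t=21: L0/L1/L2 = -/FG/- → run F
t=22: L0/L1/L2 = -/FG/- → run F
t=23: L0/L1/L2 = -/G/- → run G
t=24: L0/L1/L2 = -/G/- → run G
t=25: L0/L1/L2 = -/G/- → run G
t=26: (idle)
t=27: (idle)
t=28: (idle)
t=29: (idle)

running at tick 7 = H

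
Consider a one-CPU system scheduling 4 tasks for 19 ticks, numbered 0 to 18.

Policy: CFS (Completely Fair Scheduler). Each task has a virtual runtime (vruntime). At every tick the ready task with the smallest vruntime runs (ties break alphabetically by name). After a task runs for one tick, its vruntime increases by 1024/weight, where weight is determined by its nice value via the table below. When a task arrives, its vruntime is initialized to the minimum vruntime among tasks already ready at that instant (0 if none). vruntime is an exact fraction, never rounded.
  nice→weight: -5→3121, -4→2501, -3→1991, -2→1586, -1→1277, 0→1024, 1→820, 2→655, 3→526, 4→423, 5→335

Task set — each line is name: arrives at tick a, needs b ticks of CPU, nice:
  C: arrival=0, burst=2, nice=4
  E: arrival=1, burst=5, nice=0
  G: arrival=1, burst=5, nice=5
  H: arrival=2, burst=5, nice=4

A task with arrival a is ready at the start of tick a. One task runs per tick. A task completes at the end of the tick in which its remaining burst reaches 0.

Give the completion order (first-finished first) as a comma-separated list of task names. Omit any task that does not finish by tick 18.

t=0: vr[C=0] → run C
t=1: vr[C=1024/423 E=1024/423 G=1024/423] → run C
t=2: vr[E=1024/423 G=1024/423 H=1024/423] → run E
t=3: vr[E=1447/423 G=1024/423 H=1024/423] → run G
t=4: vr[E=1447/423 G=776192/141705 H=1024/423] → run H
t=5: vr[E=1447/423 G=776192/141705 H=2048/423] → run E
t=6: vr[E=1870/423 G=776192/141705 H=2048/423] → run E
t=7: vr[E=2293/423 G=776192/141705 H=2048/423] → run H
t=8: vr[E=2293/423 G=776192/141705 H=1024/141] → run E
t=9: vr[E=2716/423 G=776192/141705 H=1024/141] → run G
t=10: vr[E=2716/423 G=1209344/141705 H=1024/141] → run E
t=11: vr[G=1209344/141705 H=1024/141] → run H
t=12: vr[G=1209344/141705 H=4096/423] → run G
t=13: vr[G=1642496/141705 H=4096/423] → run H
t=14: vr[G=1642496/141705 H=5120/423] → run G
t=15: vr[G=2075648/141705 H=5120/423] → run H
t=16: vr[G=2075648/141705] → run G
t=17: (idle)
t=18: (idle)

completion order = C, E, H, G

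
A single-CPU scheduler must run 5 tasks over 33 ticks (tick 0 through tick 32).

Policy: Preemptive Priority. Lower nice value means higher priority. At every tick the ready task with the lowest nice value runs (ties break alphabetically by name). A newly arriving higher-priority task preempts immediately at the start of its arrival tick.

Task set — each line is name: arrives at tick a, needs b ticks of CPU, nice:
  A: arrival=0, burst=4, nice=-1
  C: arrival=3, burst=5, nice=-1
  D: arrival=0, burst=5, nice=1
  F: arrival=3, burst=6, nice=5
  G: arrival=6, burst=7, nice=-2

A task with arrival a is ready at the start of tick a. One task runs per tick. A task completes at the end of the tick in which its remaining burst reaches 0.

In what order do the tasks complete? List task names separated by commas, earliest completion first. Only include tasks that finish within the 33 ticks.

completion order = A, G, C, D, F

t=0: ready={A,D} → run A
t=1: ready={A,D} → run A
t=2: ready={A,D} → run A
t=3: ready={A,C,D,F} → run A
t=4: ready={C,D,F} → run C
t=5: ready={C,D,F} → run C
t=6: ready={C,D,F,G} → run G
t=7: ready={C,D,F,G} → run G
t=8: ready={C,D,F,G} → run G
t=9: ready={C,D,F,G} → run G
t=10: ready={C,D,F,G} → run G
t=11: ready={C,D,F,G} → run G
t=12: ready={C,D,F,G} → run G
t=13: ready={C,D,F} → run C
t=14: ready={C,D,F} → run C
t=15: ready={C,D,F} → run C
t=16: ready={D,F} → run D
t=17: ready={D,F} → run D
t=18: ready={D,F} → run D
t=19: ready={D,F} → run D
t=20: ready={D,F} → run D
t=21: ready={F} → run F
t=22: ready={F} → run F
t=23: ready={F} → run F
t=24: ready={F} → run F
t=25: ready={F} → run F
t=26: ready={F} → run F
t=27: (idle)
t=28: (idle)
t=29: (idle)
t=30: (idle)
t=31: (idle)
t=32: (idle)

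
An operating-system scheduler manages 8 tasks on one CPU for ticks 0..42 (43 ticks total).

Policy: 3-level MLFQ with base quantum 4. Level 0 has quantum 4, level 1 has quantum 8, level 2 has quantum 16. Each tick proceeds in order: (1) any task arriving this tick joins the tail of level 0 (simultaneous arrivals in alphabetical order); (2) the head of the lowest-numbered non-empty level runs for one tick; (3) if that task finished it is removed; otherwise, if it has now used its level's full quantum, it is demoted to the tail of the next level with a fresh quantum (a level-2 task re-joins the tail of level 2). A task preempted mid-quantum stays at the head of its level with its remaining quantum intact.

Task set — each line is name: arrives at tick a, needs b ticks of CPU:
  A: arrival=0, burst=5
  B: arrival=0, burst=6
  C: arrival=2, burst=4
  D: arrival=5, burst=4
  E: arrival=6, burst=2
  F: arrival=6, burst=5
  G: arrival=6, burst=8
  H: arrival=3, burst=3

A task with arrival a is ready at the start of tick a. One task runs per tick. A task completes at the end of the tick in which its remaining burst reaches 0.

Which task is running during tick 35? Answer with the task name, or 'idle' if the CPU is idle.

t=0: L0/L1/L2 = AB/-/- → run A
t=1: L0/L1/L2 = AB/-/- → run A
t=2: L0/L1/L2 = ABC/-/- → run A
t=3: L0/L1/L2 = ABCH/-/- → run A
t=4: L0/L1/L2 = BCH/A/- → run B
t=5: L0/L1/L2 = BCHD/A/- → run B
t=6: L0/L1/L2 = BCHDEFG/A/- → run B
t=7: L0/L1/L2 = BCHDEFG/A/- → run B
t=8: L0/L1/L2 = CHDEFG/AB/- → run C
t=9: L0/L1/L2 = CHDEFG/AB/- → run C
t=10: L0/L1/L2 = CHDEFG/AB/- → run C
t=11: L0/L1/L2 = CHDEFG/AB/- → run C
t=12: L0/L1/L2 = HDEFG/AB/- → run H
t=13: L0/L1/L2 = HDEFG/AB/- → run H
t=14: L0/L1/L2 = HDEFG/AB/- → run H
t=15: L0/L1/L2 = DEFG/AB/- → run D
t=16: L0/L1/L2 = DEFG/AB/- → run D
t=17: L0/L1/L2 = DEFG/AB/- → run D
t=18: L0/L1/L2 = DEFG/AB/- → run D
t=19: L0/L1/L2 = EFG/AB/- → run E
t=20: L0/L1/L2 = EFG/AB/- → run E
t=21: L0/L1/L2 = FG/AB/- → run F
t=22: L0/L1/L2 = FG/AB/- → run F
t=23: L0/L1/L2 = FG/AB/- → run F
t=24: L0/L1/L2 = FG/AB/- → run F
t=25: L0/L1/L2 = G/ABF/- → run G
t=26: L0/L1/L2 = G/ABF/- → run G
t=27: L0/L1/L2 = G/ABF/- → run G
t=28: L0/L1/L2 = G/ABF/- → run G
t=29: L0/L1/L2 = -/ABFG/- → run A
t=30: L0/L1/L2 = -/BFG/- → run B
t=31: L0/L1/L2 = -/BFG/- → run B
t=32: L0/L1/L2 = -/FG/- → run F
t=33: L0/L1/L2 = -/G/- → run G
t=34: L0/L1/L2 = -/G/- → run G
t=35: L0/L1/L2 = -/G/- → run G
t=36: L0/L1/L2 = -/G/- → run G
t=37: (idle)
t=38: (idle)
t=39: (idle)
t=40: (idle)
t=41: (idle)
t=42: (idle)

running at tick 35 = G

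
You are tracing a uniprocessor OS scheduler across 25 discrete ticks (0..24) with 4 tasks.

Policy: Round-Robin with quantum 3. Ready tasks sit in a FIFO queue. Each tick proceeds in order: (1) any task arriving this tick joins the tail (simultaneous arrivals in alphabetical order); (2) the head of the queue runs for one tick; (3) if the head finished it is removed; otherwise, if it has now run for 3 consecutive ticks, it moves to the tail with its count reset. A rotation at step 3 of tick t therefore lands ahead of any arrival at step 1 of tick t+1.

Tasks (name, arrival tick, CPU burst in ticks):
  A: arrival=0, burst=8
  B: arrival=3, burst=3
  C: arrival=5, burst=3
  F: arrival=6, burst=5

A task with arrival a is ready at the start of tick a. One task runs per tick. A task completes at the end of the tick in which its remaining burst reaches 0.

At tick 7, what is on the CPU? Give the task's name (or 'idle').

t=0: queue=[A] q_used=0 → run A
t=1: queue=[A] q_used=1 → run A
t=2: queue=[A] q_used=2 → run A
t=3: queue=[A,B] q_used=0 → run A
t=4: queue=[A,B] q_used=1 → run A
t=5: queue=[A,B,C] q_used=2 → run A
t=6: queue=[B,C,A,F] q_used=0 → run B
t=7: queue=[B,C,A,F] q_used=1 → run B
t=8: queue=[B,C,A,F] q_used=2 → run B
t=9: queue=[C,A,F] q_used=0 → run C
t=10: queue=[C,A,F] q_used=1 → run C
t=11: queue=[C,A,F] q_used=2 → run C
t=12: queue=[A,F] q_used=0 → run A
t=13: queue=[A,F] q_used=1 → run A
t=14: queue=[F] q_used=0 → run F
t=15: queue=[F] q_used=1 → run F
t=16: queue=[F] q_used=2 → run F
t=17: queue=[F] q_used=0 → run F
t=18: queue=[F] q_used=1 → run F
t=19: (idle)
t=20: (idle)
t=21: (idle)
t=22: (idle)
t=23: (idle)
t=24: (idle)

running at tick 7 = B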